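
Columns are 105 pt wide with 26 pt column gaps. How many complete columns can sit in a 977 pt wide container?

Each extra column adds 105 + 26 = 131 pt.
(977 + 26) / 131 = 7.66, so 7 columns fit.

7 columns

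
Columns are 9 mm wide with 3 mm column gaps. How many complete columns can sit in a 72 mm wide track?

6 columns

k columns need k·9 + (k−1)·3 = k·12 − 3.
k·12 − 3 ≤ 72 → k ≤ 75 / 12 ≈ 6.25, so k = 6.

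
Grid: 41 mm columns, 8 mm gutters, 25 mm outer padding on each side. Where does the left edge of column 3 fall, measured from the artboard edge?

Each column+gutter stride is 49 mm; 2 of them past the 25 mm margin is 25 + 98 = 123 mm.

123 mm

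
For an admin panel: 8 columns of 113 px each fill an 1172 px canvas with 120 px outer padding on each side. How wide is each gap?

Inside the margins: 1172 − 240 = 932 px.
8 columns take 8·113 = 904 px; remaining 28 splits into 7 gaps.
g = 28 / 7 = 4 px.

4 px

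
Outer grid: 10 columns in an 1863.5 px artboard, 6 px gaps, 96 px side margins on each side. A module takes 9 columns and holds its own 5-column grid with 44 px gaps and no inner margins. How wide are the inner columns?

265.55 px

Inside the margins: 1863.5 − 192 = 1671.5 px.
Subtracting 9 gaps of 6 leaves 1617.5 for 10 columns, so c = 161.75 px.
9 columns plus 8 gaps: 1455.75 + 48 = 1503.75 px.
5 columns + 4 gaps: 5d + 4·44 = 1503.75.
5d = 1503.75 − 176 = 1327.75, so d = 265.55 px.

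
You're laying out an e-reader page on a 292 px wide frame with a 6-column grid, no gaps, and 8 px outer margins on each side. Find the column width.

Inside the margins: 292 − 16 = 276 px.
276 / 6 = 46 px per column.

46 px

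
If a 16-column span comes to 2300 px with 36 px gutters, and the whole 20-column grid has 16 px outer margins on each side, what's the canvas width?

2916 px

16c + 15·36 = 2300 → 16c = 1760 → c = 110 px.
Canvas = 2·16 + 20·110 + 19·36 = 32 + 2200 + 684 = 2916 px.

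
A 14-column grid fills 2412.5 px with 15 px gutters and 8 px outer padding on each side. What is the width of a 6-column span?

1018.5 px

Take off 16 px of margins, leaving 2396.5 px.
2396.5 − 13·15 = 2201.5; ÷14 gives c = 157.25 px.
Span of 6: 6·157.25 + 5·15 = 943.5 + 75 = 1018.5 px.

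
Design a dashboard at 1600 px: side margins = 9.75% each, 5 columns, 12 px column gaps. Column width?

248 px

Each margin = 9.75% of 1600 = 156 px; content = 1600 − 2·156 = 1288 px.
1288 − 4·12 = 1240; ÷5 gives c = 248 px.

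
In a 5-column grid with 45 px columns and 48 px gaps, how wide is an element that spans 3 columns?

231 px

Span of 3: 3·45 + 2·48 = 135 + 96 = 231 px.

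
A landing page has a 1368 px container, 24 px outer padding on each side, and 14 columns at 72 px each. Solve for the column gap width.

24 px

Inside the margins: 1368 − 48 = 1320 px.
Columns use 1008 px, leaving 312 px across 13 column gaps = 24 px each.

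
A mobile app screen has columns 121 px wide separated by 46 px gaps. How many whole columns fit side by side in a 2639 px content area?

16 columns: 16·121 + 15·46 = 2626 px ≤ 2639.
17 columns: 2793 px > 2639. So 16.

16 columns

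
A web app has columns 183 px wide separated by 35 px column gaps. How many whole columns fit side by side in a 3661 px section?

16 columns

16 columns: 16·183 + 15·35 = 3453 px ≤ 3661.
17 columns: 3671 px > 3661. So 16.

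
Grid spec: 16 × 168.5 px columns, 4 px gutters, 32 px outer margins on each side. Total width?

2820 px

Adding margins, columns and gutters: 64 + 2696 + 60 = 2820 px.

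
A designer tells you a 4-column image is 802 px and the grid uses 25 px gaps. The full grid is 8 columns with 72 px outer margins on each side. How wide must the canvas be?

1773 px

4c + 3·25 = 802 → 4c = 727 → c = 181.75 px.
Total width: 2·72 + 8·181.75 + 7·25 = 1773 px.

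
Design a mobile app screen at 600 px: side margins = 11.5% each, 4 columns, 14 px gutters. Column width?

105 px

Margins: 11.5% × 600 = 69 px each, so content = 600 − 138 = 462 px.
4 columns + 3 gutters: 4c + 3·14 = 462.
4c = 462 − 42 = 420, so c = 105 px.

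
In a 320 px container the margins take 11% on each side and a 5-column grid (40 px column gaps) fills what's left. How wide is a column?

17.92 px

Each margin = 11% of 320 = 35.2 px; content = 320 − 2·35.2 = 249.6 px.
Subtracting 4 column gaps of 40 leaves 89.6 for 5 columns, so c = 17.92 px.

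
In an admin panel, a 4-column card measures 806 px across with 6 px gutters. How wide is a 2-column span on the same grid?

400 px

4 columns + 3 gutters: 4c + 3·6 = 806.
4c = 806 − 18 = 788, so c = 197 px.
2-column span = 2·197 + 1·6 = 400 px.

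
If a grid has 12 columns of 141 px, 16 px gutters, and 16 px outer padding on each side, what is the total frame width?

1900 px

Adding margins, columns and gutters: 32 + 1692 + 176 = 1900 px.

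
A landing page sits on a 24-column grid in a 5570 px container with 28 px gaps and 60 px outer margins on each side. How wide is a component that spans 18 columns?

4080.5 px

Inside the margins: 5570 − 120 = 5450 px.
24 columns + 23 gaps: 24c + 23·28 = 5450.
24c = 5450 − 644 = 4806, so c = 200.25 px.
18 columns plus 17 gaps: 3604.5 + 476 = 4080.5 px.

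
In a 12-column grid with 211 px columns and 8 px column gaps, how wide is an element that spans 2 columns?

430 px

2 columns plus 1 column gap: 422 + 8 = 430 px.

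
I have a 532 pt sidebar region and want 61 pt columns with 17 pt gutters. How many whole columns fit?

7 columns

k columns need k·61 + (k−1)·17 = k·78 − 17.
k·78 − 17 ≤ 532 → k ≤ 549 / 78 ≈ 7.04, so k = 7.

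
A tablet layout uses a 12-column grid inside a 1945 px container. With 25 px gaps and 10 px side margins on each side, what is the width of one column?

Take off 20 px of margins, leaving 1925 px.
12c + 11·25 = 1925 → 12c = 1650 → c = 137.5 px.

137.5 px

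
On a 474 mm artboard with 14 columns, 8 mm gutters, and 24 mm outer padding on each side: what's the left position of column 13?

396 mm

Inside the margins: 474 − 48 = 426 mm.
14c + 13·8 = 426 → 14c = 322 → c = 23 mm.
Column 13 starts at margin + 12·(column + gutter) = 24 + 12·31 = 396 mm.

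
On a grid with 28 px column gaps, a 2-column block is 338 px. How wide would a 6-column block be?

2 columns + 1 column gap: 2c + 1·28 = 338.
2c = 338 − 28 = 310, so c = 155 px.
Span of 6: 6·155 + 5·28 = 930 + 140 = 1070 px.

1070 px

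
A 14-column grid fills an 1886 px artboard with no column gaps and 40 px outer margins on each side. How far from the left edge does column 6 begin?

Subtract both margins: 1886 − 2·40 = 1806 px.
1806 / 14 = 129 px per column.
Before column 6: the margin + 5 columns + 5 column gaps.
Offset = 40 + 5·(129 + 0) = 40 + 645 = 685 px.

685 px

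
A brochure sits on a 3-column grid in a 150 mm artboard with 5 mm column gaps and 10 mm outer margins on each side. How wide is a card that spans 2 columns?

85 mm

Subtract both margins: 150 − 2·10 = 130 mm.
3c + 2·5 = 130 → 3c = 120 → c = 40 mm.
2-column span = 2·40 + 1·5 = 85 mm.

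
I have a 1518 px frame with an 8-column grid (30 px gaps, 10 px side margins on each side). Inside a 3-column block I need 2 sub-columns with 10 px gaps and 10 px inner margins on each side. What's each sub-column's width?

256.5 px

Take off 20 px of margins, leaving 1498 px.
Subtracting 7 gaps of 30 leaves 1288 for 8 columns, so c = 161 px.
3 columns plus 2 gaps: 483 + 60 = 543 px.
Inner content = 543 − 2·10 = 523 px.
2 columns + 1 gap: 2d + 1·10 = 523.
2d = 523 − 10 = 513, so d = 256.5 px.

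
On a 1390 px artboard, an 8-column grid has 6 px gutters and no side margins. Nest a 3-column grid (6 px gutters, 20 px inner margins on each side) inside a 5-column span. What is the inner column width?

8 columns + 7 gutters: 8c + 7·6 = 1390.
8c = 1390 − 42 = 1348, so c = 168.5 px.
5-column span = 5·168.5 + 4·6 = 866.5 px.
Inner content = 866.5 − 2·20 = 826.5 px.
3d + 2·6 = 826.5 → 3d = 814.5 → d = 271.5 px.

271.5 px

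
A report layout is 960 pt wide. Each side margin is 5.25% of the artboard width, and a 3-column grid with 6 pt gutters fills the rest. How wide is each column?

Margins: 5.25% × 960 = 50.4 pt each, so content = 960 − 100.8 = 859.2 pt.
Subtracting 2 gutters of 6 leaves 847.2 for 3 columns, so c = 282.4 pt.

282.4 pt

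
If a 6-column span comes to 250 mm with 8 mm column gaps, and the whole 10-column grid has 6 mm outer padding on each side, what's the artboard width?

6c + 5·8 = 250 → 6c = 210 → c = 35 mm.
Artboard = 2·6 + 10·35 + 9·8 = 12 + 350 + 72 = 434 mm.

434 mm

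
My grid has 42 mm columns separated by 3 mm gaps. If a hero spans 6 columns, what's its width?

Span of 6: 6·42 + 5·3 = 252 + 15 = 267 mm.

267 mm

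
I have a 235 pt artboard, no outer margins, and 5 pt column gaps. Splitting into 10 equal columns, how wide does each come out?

10c + 9·5 = 235 → 10c = 190 → c = 19 pt.

19 pt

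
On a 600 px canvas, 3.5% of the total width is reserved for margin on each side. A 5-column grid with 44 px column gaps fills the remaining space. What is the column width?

Margins: 3.5% × 600 = 21 px each, so content = 600 − 42 = 558 px.
558 − 4·44 = 382; ÷5 gives c = 76.4 px.

76.4 px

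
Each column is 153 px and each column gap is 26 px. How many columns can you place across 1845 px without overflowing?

Each extra column adds 153 + 26 = 179 px.
(1845 + 26) / 179 = 10.45, so 10 columns fit.

10 columns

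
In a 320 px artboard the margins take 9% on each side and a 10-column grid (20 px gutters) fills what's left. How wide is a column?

8.24 px

Each margin = 9% of 320 = 28.8 px; content = 320 − 2·28.8 = 262.4 px.
262.4 − 9·20 = 82.4; ÷10 gives c = 8.24 px.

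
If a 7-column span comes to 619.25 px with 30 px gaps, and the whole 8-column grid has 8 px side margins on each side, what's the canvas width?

728 px

Subtracting 6 gaps of 30 leaves 439.25 for 7 columns, so c = 62.75 px.
Total width: 2·8 + 8·62.75 + 7·30 = 728 px.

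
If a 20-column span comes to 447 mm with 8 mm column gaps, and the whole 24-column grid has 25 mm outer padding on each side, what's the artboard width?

20c + 19·8 = 447 → 20c = 295 → c = 14.75 mm.
Total width: 2·25 + 24·14.75 + 23·8 = 588 mm.

588 mm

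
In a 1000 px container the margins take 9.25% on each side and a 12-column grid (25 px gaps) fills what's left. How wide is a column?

45 px

Each margin = 9.25% of 1000 = 92.5 px; content = 1000 − 2·92.5 = 815 px.
12c + 11·25 = 815 → 12c = 540 → c = 45 px.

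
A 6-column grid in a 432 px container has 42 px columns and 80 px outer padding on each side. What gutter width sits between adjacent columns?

4 px

Content width = 432 − 2·80 = 272 px.
6 columns take 6·42 = 252 px; remaining 20 splits into 5 gutters.
g = 20 / 5 = 4 px.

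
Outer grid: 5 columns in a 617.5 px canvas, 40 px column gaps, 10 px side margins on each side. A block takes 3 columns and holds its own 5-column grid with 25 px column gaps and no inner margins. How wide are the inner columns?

48.5 px

Subtract both margins: 617.5 − 2·10 = 597.5 px.
5 columns + 4 column gaps: 5c + 4·40 = 597.5.
5c = 597.5 − 160 = 437.5, so c = 87.5 px.
3-column span = 3·87.5 + 2·40 = 342.5 px.
5 columns + 4 column gaps: 5d + 4·25 = 342.5.
5d = 342.5 − 100 = 242.5, so d = 48.5 px.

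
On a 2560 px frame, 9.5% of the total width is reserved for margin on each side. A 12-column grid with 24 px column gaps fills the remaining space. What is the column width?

150.8 px

Margins: 9.5% × 2560 = 243.2 px each, so content = 2560 − 486.4 = 2073.6 px.
2073.6 − 11·24 = 1809.6; ÷12 gives c = 150.8 px.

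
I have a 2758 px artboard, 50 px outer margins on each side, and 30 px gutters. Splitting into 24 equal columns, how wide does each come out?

Inside the margins: 2758 − 100 = 2658 px.
24c + 23·30 = 2658 → 24c = 1968 → c = 82 px.

82 px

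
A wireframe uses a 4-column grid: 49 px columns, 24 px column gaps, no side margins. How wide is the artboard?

268 px

Total width: 4·49 + 3·24 = 268 px.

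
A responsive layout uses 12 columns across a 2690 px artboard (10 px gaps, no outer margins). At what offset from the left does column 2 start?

225 px

2690 − 11·10 = 2580; ÷12 gives c = 215 px.
Before column 2: 1 column + 1 gap.
Offset = 1·(215 + 10) = 1·225 = 225 px.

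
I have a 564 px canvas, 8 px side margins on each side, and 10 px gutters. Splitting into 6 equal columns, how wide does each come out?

Subtract both margins: 564 − 2·8 = 548 px.
6c + 5·10 = 548 → 6c = 498 → c = 83 px.

83 px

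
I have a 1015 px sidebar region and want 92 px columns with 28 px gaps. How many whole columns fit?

k columns need k·92 + (k−1)·28 = k·120 − 28.
k·120 − 28 ≤ 1015 → k ≤ 1043 / 120 ≈ 8.69, so k = 8.

8 columns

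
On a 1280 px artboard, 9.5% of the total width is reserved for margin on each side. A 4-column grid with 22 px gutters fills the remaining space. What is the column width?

1280 × (1 − 2·9.5%) = 1280 × 81% = 1036.8 px for the columns.
Subtracting 3 gutters of 22 leaves 970.8 for 4 columns, so c = 242.7 px.

242.7 px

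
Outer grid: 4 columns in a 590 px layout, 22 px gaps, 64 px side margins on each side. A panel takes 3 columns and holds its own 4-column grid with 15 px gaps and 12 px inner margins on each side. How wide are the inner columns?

68 px

Take off 128 px of margins, leaving 462 px.
462 − 3·22 = 396; ÷4 gives c = 99 px.
Span of 3: 3·99 + 2·22 = 297 + 44 = 341 px.
Inner content = 341 − 2·12 = 317 px.
4d + 3·15 = 317 → 4d = 272 → d = 68 px.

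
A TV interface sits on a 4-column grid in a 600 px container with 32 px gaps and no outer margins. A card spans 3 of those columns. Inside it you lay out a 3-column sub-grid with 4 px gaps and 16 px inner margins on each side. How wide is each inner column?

134 px

4c + 3·32 = 600 → 4c = 504 → c = 126 px.
3-column span = 3·126 + 2·32 = 442 px.
Inner content = 442 − 2·16 = 410 px.
410 − 2·4 = 402; ÷3 gives d = 134 px.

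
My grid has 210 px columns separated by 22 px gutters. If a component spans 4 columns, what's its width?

4-column span = 4·210 + 3·22 = 906 px.

906 px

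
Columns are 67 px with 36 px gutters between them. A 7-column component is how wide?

7 columns plus 6 gutters: 469 + 216 = 685 px.

685 px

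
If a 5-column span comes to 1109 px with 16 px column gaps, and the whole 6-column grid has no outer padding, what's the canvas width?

1109 − 4·16 = 1045; ÷5 gives c = 209 px.
Canvas = 6·209 + 5·16 = 1254 + 80 = 1334 px.

1334 px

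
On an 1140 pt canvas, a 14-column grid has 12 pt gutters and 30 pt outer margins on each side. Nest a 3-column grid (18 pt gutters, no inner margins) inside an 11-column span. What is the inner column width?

270 pt

Outer content = 1140 − 2·30 = 1080 pt.
1080 − 13·12 = 924; ÷14 gives c = 66 pt.
11-column span = 11·66 + 10·12 = 846 pt.
846 − 2·18 = 810; ÷3 gives d = 270 pt.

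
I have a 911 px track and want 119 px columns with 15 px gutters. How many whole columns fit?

6 columns

Each extra column adds 119 + 15 = 134 px.
(911 + 15) / 134 = 6.91, so 6 columns fit.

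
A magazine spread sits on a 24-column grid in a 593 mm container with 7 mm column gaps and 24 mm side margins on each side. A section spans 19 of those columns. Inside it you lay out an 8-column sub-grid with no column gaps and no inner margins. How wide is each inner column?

Take off 48 mm of margins, leaving 545 mm.
545 − 23·7 = 384; ÷24 gives c = 16 mm.
19-column span = 19·16 + 18·7 = 430 mm.
With no column gaps, each column is 430/8 = 53.75 mm.

53.75 mm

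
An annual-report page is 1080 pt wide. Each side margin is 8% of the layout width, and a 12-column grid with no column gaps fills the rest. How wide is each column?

1080 × (1 − 2·8%) = 1080 × 84% = 907.2 pt for the columns.
With no column gaps, each column is 907.2/12 = 75.6 pt.

75.6 pt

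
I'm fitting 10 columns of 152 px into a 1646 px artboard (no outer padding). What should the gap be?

10 columns take 10·152 = 1520 px; remaining 126 splits into 9 gaps.
g = 126 / 9 = 14 px.

14 px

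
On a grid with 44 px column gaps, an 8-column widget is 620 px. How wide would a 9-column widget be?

8c + 7·44 = 620 → 8c = 312 → c = 39 px.
9-column span = 9·39 + 8·44 = 703 px.

703 px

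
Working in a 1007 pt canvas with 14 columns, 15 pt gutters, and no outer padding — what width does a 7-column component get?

14 columns + 13 gutters: 14c + 13·15 = 1007.
14c = 1007 − 195 = 812, so c = 58 pt.
7-column span = 7·58 + 6·15 = 496 pt.

496 pt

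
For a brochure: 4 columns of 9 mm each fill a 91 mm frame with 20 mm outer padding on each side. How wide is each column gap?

Take off 40 mm of margins, leaving 51 mm.
Columns use 36 mm, leaving 15 mm across 3 column gaps = 5 mm each.

5 mm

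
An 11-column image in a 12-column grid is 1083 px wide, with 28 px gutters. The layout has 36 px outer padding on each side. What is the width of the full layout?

1256 px

11c + 10·28 = 1083 → 11c = 803 → c = 73 px.
Layout = 2·36 + 12·73 + 11·28 = 72 + 876 + 308 = 1256 px.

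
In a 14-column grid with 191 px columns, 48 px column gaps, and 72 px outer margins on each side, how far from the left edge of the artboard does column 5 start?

1028 px

Each column+gutter stride is 239 px; 4 of them past the 72 px margin is 72 + 956 = 1028 px.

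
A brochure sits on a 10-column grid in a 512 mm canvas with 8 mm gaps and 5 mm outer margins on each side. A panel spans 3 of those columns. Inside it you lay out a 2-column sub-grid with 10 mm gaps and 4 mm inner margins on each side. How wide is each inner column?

Take off 10 mm of margins, leaving 502 mm.
502 − 9·8 = 430; ÷10 gives c = 43 mm.
Span of 3: 3·43 + 2·8 = 129 + 16 = 145 mm.
Inner content = 145 − 2·4 = 137 mm.
2d + 1·10 = 137 → 2d = 127 → d = 63.5 mm.

63.5 mm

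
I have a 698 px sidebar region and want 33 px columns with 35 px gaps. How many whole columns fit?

10 columns

10 columns: 10·33 + 9·35 = 645 px ≤ 698.
11 columns: 713 px > 698. So 10.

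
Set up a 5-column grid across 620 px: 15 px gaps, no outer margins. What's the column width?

620 − 4·15 = 560; ÷5 gives c = 112 px.

112 px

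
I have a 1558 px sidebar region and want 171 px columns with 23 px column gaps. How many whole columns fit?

8 columns

k columns need k·171 + (k−1)·23 = k·194 − 23.
k·194 − 23 ≤ 1558 → k ≤ 1581 / 194 ≈ 8.15, so k = 8.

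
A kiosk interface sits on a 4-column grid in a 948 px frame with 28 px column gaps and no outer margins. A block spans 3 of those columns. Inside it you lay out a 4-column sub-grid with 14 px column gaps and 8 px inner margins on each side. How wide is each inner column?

161.5 px

4c + 3·28 = 948 → 4c = 864 → c = 216 px.
Span of 3: 3·216 + 2·28 = 648 + 56 = 704 px.
Inner content = 704 − 2·8 = 688 px.
Subtracting 3 column gaps of 14 leaves 646 for 4 columns, so d = 161.5 px.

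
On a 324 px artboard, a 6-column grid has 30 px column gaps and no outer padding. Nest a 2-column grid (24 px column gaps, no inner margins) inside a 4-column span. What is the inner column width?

91 px

324 − 5·30 = 174; ÷6 gives c = 29 px.
4 columns plus 3 column gaps: 116 + 90 = 206 px.
Subtracting 1 column gap of 24 leaves 182 for 2 columns, so d = 91 px.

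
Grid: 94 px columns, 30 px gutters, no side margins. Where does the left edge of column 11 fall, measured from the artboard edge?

Each column+gutter stride is 124 px; with no margin, 10 of them is 1240 px.

1240 px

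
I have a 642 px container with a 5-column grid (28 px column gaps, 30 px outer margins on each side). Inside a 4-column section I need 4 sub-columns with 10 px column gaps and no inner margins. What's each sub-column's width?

107.5 px

Subtract both margins: 642 − 2·30 = 582 px.
582 − 4·28 = 470; ÷5 gives c = 94 px.
4 columns plus 3 column gaps: 376 + 84 = 460 px.
460 − 3·10 = 430; ÷4 gives d = 107.5 px.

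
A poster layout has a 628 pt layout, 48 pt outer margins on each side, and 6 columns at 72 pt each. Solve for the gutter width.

20 pt

Take off 96 pt of margins, leaving 532 pt.
6 columns take 6·72 = 432 pt; remaining 100 splits into 5 gutters.
g = 100 / 5 = 20 pt.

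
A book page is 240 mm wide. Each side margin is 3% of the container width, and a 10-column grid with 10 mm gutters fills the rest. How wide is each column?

13.56 mm

Each margin = 3% of 240 = 7.2 mm; content = 240 − 2·7.2 = 225.6 mm.
225.6 − 9·10 = 135.6; ÷10 gives c = 13.56 mm.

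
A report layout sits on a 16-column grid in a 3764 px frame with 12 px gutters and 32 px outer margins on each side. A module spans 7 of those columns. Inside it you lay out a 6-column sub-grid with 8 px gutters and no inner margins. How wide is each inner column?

262 px

Take off 64 px of margins, leaving 3700 px.
Subtracting 15 gutters of 12 leaves 3520 for 16 columns, so c = 220 px.
7-column span = 7·220 + 6·12 = 1612 px.
1612 − 5·8 = 1572; ÷6 gives d = 262 px.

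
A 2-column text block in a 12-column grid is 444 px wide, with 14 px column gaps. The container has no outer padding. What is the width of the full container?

2c + 1·14 = 444 → 2c = 430 → c = 215 px.
Summing: 2580 + 154 = 2734 px.

2734 px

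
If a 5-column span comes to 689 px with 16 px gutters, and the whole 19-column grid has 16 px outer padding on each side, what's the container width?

689 − 4·16 = 625; ÷5 gives c = 125 px.
Adding margins, columns and gutters: 32 + 2375 + 288 = 2695 px.

2695 px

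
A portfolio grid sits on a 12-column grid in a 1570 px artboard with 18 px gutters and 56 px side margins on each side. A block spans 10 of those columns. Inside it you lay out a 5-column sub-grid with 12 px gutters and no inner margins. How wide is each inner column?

Take off 112 px of margins, leaving 1458 px.
1458 − 11·18 = 1260; ÷12 gives c = 105 px.
Span of 10: 10·105 + 9·18 = 1050 + 162 = 1212 px.
Subtracting 4 gutters of 12 leaves 1164 for 5 columns, so d = 232.8 px.

232.8 px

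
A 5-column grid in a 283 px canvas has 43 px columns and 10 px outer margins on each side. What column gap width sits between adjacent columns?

12 px

Take off 20 px of margins, leaving 263 px.
5 columns take 5·43 = 215 px; remaining 48 splits into 4 column gaps.
g = 48 / 4 = 12 px.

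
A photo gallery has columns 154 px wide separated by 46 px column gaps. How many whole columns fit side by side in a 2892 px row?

14 columns

Each extra column adds 154 + 46 = 200 px.
(2892 + 46) / 200 = 14.69, so 14 columns fit.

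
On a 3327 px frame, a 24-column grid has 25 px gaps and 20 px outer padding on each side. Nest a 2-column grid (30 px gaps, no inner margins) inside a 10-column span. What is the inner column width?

Subtract both margins: 3327 − 2·20 = 3287 px.
3287 − 23·25 = 2712; ÷24 gives c = 113 px.
10 columns plus 9 gaps: 1130 + 225 = 1355 px.
1355 − 1·30 = 1325; ÷2 gives d = 662.5 px.

662.5 px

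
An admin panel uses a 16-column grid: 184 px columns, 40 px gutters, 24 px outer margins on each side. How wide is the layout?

Layout = 2·24 + 16·184 + 15·40 = 48 + 2944 + 600 = 3592 px.

3592 px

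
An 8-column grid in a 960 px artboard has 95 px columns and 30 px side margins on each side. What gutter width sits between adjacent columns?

20 px

Content width = 960 − 2·30 = 900 px.
8·95 + 7g = 900 → 7g = 140 → g = 20 px.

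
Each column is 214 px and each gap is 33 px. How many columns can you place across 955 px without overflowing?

k columns need k·214 + (k−1)·33 = k·247 − 33.
k·247 − 33 ≤ 955 → k ≤ 988 / 247 ≈ 4.00, so k = 4.

4 columns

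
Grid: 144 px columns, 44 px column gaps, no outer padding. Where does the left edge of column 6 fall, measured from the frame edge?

Before column 6: 5 columns + 5 column gaps.
Offset = 5·(144 + 44) = 5·188 = 940 px.

940 px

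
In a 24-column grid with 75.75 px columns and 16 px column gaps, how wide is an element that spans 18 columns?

1635.5 px

Span of 18: 18·75.75 + 17·16 = 1363.5 + 272 = 1635.5 px.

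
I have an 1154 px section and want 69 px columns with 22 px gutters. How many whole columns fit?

12 columns: 12·69 + 11·22 = 1070 px ≤ 1154.
13 columns: 1161 px > 1154. So 12.

12 columns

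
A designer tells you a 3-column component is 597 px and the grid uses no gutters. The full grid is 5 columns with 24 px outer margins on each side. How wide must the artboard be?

1043 px

3c = 597 → c = 199 px.
Artboard = 2·24 + 5·199 = 48 + 995 = 1043 px.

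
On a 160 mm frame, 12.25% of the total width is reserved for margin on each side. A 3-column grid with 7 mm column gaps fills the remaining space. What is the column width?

160 × (1 − 2·12.25%) = 160 × 75.5% = 120.8 mm for the columns.
120.8 − 2·7 = 106.8; ÷3 gives c = 35.6 mm.

35.6 mm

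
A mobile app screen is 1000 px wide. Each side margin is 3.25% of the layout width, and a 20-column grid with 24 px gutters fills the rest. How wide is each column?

23.95 px

1000 × (1 − 2·3.25%) = 1000 × 93.5% = 935 px for the columns.
Subtracting 19 gutters of 24 leaves 479 for 20 columns, so c = 23.95 px.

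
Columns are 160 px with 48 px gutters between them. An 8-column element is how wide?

8-column span = 8·160 + 7·48 = 1616 px.

1616 px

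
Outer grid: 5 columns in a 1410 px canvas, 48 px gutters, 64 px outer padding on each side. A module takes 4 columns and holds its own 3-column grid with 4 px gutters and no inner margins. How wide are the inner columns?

Subtract both margins: 1410 − 2·64 = 1282 px.
5c + 4·48 = 1282 → 5c = 1090 → c = 218 px.
Span of 4: 4·218 + 3·48 = 872 + 144 = 1016 px.
3d + 2·4 = 1016 → 3d = 1008 → d = 336 px.

336 px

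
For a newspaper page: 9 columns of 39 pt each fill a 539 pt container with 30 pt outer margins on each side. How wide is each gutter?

16 pt

Content width = 539 − 2·30 = 479 pt.
9 columns take 9·39 = 351 pt; remaining 128 splits into 8 gutters.
g = 128 / 8 = 16 pt.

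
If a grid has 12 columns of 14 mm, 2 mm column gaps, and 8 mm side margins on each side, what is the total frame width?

206 mm

Adding margins, columns and gutters: 16 + 168 + 22 = 206 mm.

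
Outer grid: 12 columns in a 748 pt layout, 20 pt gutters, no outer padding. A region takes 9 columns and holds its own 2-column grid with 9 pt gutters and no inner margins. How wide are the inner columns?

273.5 pt

748 − 11·20 = 528; ÷12 gives c = 44 pt.
9 columns plus 8 gutters: 396 + 160 = 556 pt.
2d + 1·9 = 556 → 2d = 547 → d = 273.5 pt.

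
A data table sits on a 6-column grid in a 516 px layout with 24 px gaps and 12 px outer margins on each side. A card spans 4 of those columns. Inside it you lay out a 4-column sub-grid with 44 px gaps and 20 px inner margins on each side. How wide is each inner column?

Inside the margins: 516 − 24 = 492 px.
6 columns + 5 gaps: 6c + 5·24 = 492.
6c = 492 − 120 = 372, so c = 62 px.
Span of 4: 4·62 + 3·24 = 248 + 72 = 320 px.
Inner content = 320 − 2·20 = 280 px.
Subtracting 3 gaps of 44 leaves 148 for 4 columns, so d = 37 px.

37 px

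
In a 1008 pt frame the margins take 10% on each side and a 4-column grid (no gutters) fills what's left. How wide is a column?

201.6 pt

Each margin = 10% of 1008 = 100.8 pt; content = 1008 − 2·100.8 = 806.4 pt.
806.4 / 4 = 201.6 pt per column.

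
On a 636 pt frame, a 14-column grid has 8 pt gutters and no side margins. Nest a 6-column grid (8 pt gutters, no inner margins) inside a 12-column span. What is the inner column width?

84 pt

14 columns + 13 gutters: 14c + 13·8 = 636.
14c = 636 − 104 = 532, so c = 38 pt.
Span of 12: 12·38 + 11·8 = 456 + 88 = 544 pt.
6 columns + 5 gutters: 6d + 5·8 = 544.
6d = 544 − 40 = 504, so d = 84 pt.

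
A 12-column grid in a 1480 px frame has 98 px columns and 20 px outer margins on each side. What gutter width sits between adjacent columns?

Subtract both margins: 1480 − 2·20 = 1440 px.
12·98 + 11g = 1440 → 11g = 264 → g = 24 px.

24 px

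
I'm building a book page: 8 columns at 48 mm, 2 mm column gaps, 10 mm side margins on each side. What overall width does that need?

Container = 2·10 + 8·48 + 7·2 = 20 + 384 + 14 = 418 mm.

418 mm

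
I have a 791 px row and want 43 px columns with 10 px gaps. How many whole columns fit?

15 columns

15 columns: 15·43 + 14·10 = 785 px ≤ 791.
16 columns: 838 px > 791. So 15.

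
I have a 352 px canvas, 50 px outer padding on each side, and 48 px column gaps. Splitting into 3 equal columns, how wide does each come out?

Content width = 352 − 2·50 = 252 px.
Subtracting 2 column gaps of 48 leaves 156 for 3 columns, so c = 52 px.

52 px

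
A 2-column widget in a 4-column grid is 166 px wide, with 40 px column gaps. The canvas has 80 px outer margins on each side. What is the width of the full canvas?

Subtracting 1 column gap of 40 leaves 126 for 2 columns, so c = 63 px.
Adding margins, columns and gutters: 160 + 252 + 120 = 532 px.

532 px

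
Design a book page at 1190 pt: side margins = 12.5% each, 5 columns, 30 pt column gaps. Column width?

154.5 pt

Each margin = 12.5% of 1190 = 148.75 pt; content = 1190 − 2·148.75 = 892.5 pt.
892.5 − 4·30 = 772.5; ÷5 gives c = 154.5 pt.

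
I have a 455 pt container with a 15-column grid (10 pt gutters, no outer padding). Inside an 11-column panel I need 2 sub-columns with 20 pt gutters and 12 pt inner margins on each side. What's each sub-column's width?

143.5 pt

15c + 14·10 = 455 → 15c = 315 → c = 21 pt.
11-column span = 11·21 + 10·10 = 331 pt.
Inner content = 331 − 2·12 = 307 pt.
Subtracting 1 gutter of 20 leaves 287 for 2 columns, so d = 143.5 pt.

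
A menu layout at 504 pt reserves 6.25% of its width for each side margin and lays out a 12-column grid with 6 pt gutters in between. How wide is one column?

31.25 pt

Each margin = 6.25% of 504 = 31.5 pt; content = 504 − 2·31.5 = 441 pt.
441 − 11·6 = 375; ÷12 gives c = 31.25 pt.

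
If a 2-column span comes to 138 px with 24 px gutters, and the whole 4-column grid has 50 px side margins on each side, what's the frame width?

2c + 1·24 = 138 → 2c = 114 → c = 57 px.
Frame = 2·50 + 4·57 + 3·24 = 100 + 228 + 72 = 400 px.

400 px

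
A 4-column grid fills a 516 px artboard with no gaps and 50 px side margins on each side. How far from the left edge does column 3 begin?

Subtract both margins: 516 − 2·50 = 416 px.
With no gaps, each column is 416/4 = 104 px.
Each column+gutter stride is 104 px; 2 of them past the 50 px margin is 50 + 208 = 258 px.

258 px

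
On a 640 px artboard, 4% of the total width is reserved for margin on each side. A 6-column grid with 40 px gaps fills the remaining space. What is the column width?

64.8 px

640 × (1 − 2·4%) = 640 × 92% = 588.8 px for the columns.
Subtracting 5 gaps of 40 leaves 388.8 for 6 columns, so c = 64.8 px.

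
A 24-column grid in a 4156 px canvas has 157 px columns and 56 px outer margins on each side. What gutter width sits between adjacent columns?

12 px

Inside the margins: 4156 − 112 = 4044 px.
Columns use 3768 px, leaving 276 px across 23 gutters = 12 px each.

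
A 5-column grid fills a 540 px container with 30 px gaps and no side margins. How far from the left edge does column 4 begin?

5c + 4·30 = 540 → 5c = 420 → c = 84 px.
Each column+gutter stride is 114 px; with no margin, 3 of them is 342 px.

342 px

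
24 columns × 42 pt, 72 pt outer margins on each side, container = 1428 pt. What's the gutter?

12 pt

Content width = 1428 − 2·72 = 1284 pt.
24 columns take 24·42 = 1008 pt; remaining 276 splits into 23 gutters.
g = 276 / 23 = 12 pt.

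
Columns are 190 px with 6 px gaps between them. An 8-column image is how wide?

Span of 8: 8·190 + 7·6 = 1520 + 42 = 1562 px.

1562 px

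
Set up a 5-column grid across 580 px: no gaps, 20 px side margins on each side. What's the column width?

Inside the margins: 580 − 40 = 540 px.
540 / 5 = 108 px per column.

108 px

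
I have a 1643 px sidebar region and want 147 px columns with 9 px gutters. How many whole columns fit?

10 columns

k columns need k·147 + (k−1)·9 = k·156 − 9.
k·156 − 9 ≤ 1643 → k ≤ 1652 / 156 ≈ 10.59, so k = 10.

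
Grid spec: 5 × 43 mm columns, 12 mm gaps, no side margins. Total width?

Total width: 5·43 + 4·12 = 263 mm.

263 mm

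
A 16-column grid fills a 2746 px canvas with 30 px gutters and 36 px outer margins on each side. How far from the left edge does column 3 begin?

374 px

Content = 2746 − 2·36 = 2674 px.
16c + 15·30 = 2674 → 16c = 2224 → c = 139 px.
Column 3 starts at margin + 2·(column + gutter) = 36 + 2·169 = 374 px.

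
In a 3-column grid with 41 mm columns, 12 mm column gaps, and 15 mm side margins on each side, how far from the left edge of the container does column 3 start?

Column 3 starts at margin + 2·(column + gutter) = 15 + 2·53 = 121 mm.

121 mm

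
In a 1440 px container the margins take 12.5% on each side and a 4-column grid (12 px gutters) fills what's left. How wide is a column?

261 px

Each margin = 12.5% of 1440 = 180 px; content = 1440 − 2·180 = 1080 px.
4c + 3·12 = 1080 → 4c = 1044 → c = 261 px.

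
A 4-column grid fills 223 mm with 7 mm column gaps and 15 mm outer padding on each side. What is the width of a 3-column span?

143 mm

Subtract both margins: 223 − 2·15 = 193 mm.
4c + 3·7 = 193 → 4c = 172 → c = 43 mm.
3 columns plus 2 column gaps: 129 + 14 = 143 mm.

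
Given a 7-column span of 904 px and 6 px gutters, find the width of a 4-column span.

514 px

7 columns + 6 gutters: 7c + 6·6 = 904.
7c = 904 − 36 = 868, so c = 124 px.
Span of 4: 4·124 + 3·6 = 496 + 18 = 514 px.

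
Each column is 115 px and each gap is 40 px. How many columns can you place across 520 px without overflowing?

3 columns

3 columns: 3·115 + 2·40 = 425 px ≤ 520.
4 columns: 580 px > 520. So 3.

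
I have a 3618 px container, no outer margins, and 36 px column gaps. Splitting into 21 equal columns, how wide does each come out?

Subtracting 20 column gaps of 36 leaves 2898 for 21 columns, so c = 138 px.

138 px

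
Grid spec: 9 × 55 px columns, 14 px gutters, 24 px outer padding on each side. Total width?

Total width: 2·24 + 9·55 + 8·14 = 655 px.

655 px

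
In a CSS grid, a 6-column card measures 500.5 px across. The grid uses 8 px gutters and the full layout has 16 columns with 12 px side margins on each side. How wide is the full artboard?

6c + 5·8 = 500.5 → 6c = 460.5 → c = 76.75 px.
Total width: 2·12 + 16·76.75 + 15·8 = 1372 px.

1372 px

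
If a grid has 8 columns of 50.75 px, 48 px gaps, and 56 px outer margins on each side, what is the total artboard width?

854 px

Artboard = 2·56 + 8·50.75 + 7·48 = 112 + 406 + 336 = 854 px.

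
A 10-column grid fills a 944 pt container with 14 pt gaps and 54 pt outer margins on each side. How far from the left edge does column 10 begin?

Take off 108 pt of margins, leaving 836 pt.
Subtracting 9 gaps of 14 leaves 710 for 10 columns, so c = 71 pt.
Column 10 starts at margin + 9·(column + gutter) = 54 + 9·85 = 819 pt.

819 pt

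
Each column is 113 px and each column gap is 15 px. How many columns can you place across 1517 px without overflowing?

11 columns

k columns need k·113 + (k−1)·15 = k·128 − 15.
k·128 − 15 ≤ 1517 → k ≤ 1532 / 128 ≈ 11.97, so k = 11.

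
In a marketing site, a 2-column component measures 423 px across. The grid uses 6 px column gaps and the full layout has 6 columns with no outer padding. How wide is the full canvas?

1281 px

423 − 1·6 = 417; ÷2 gives c = 208.5 px.
Canvas = 6·208.5 + 5·6 = 1251 + 30 = 1281 px.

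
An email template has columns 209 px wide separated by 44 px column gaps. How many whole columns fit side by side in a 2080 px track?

8 columns

k columns need k·209 + (k−1)·44 = k·253 − 44.
k·253 − 44 ≤ 2080 → k ≤ 2124 / 253 ≈ 8.40, so k = 8.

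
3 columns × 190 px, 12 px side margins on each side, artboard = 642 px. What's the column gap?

Subtract both margins: 642 − 2·12 = 618 px.
3 columns take 3·190 = 570 px; remaining 48 splits into 2 column gaps.
g = 48 / 2 = 24 px.

24 px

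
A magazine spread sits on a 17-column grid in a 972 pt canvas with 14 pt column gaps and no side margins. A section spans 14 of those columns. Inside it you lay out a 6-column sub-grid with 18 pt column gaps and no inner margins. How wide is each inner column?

118 pt

972 − 16·14 = 748; ÷17 gives c = 44 pt.
Span of 14: 14·44 + 13·14 = 616 + 182 = 798 pt.
6d + 5·18 = 798 → 6d = 708 → d = 118 pt.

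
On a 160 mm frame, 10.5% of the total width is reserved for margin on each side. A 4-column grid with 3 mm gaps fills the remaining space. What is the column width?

29.35 mm

160 × (1 − 2·10.5%) = 160 × 79% = 126.4 mm for the columns.
126.4 − 3·3 = 117.4; ÷4 gives c = 29.35 mm.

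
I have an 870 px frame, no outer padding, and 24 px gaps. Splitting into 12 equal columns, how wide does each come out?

50.5 px

12c + 11·24 = 870 → 12c = 606 → c = 50.5 px.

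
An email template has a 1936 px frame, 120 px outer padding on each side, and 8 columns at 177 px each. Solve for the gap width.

40 px

Subtract both margins: 1936 − 2·120 = 1696 px.
8·177 + 7g = 1696 → 7g = 280 → g = 40 px.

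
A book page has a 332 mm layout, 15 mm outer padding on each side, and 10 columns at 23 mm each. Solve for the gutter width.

8 mm

Take off 30 mm of margins, leaving 302 mm.
Columns use 230 mm, leaving 72 mm across 9 gutters = 8 mm each.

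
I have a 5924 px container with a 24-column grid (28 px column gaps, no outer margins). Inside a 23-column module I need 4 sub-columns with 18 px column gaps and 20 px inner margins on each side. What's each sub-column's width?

1395.5 px

24c + 23·28 = 5924 → 24c = 5280 → c = 220 px.
23-column span = 23·220 + 22·28 = 5676 px.
Inner content = 5676 − 2·20 = 5636 px.
5636 − 3·18 = 5582; ÷4 gives d = 1395.5 px.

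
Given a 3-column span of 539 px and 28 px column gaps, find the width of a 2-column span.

3c + 2·28 = 539 → 3c = 483 → c = 161 px.
2-column span = 2·161 + 1·28 = 350 px.

350 px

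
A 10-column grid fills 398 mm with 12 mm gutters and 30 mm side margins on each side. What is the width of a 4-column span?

128 mm

Content width = 398 − 2·30 = 338 mm.
10 columns + 9 gutters: 10c + 9·12 = 338.
10c = 338 − 108 = 230, so c = 23 mm.
4-column span = 4·23 + 3·12 = 128 mm.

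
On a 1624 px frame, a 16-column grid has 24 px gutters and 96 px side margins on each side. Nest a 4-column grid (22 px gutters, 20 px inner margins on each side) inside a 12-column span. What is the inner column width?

240.5 px

Subtract both margins: 1624 − 2·96 = 1432 px.
Subtracting 15 gutters of 24 leaves 1072 for 16 columns, so c = 67 px.
12 columns plus 11 gutters: 804 + 264 = 1068 px.
Inner content = 1068 − 2·20 = 1028 px.
4 columns + 3 gutters: 4d + 3·22 = 1028.
4d = 1028 − 66 = 962, so d = 240.5 px.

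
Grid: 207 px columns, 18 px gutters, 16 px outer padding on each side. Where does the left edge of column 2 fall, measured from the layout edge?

241 px

Each column+gutter stride is 225 px; 1 of them past the 16 px margin is 16 + 225 = 241 px.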